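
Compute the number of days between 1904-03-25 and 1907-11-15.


From 1904-03-25 to 1907-11-15
1904-03-25: days before March = 31 + 29 = 60 (1904 is a leap year); day of year = 60 + 25 = 85
1907-11-15: days before November = 31 + 28 + 31 + 30 + 31 + 30 + 31 + 31 + 30 + 31 = 304 (1907 is not a leap year); day of year = 304 + 15 = 319
Rest of 1904: 366 - 85 = 281
Full years 1905 (365), 1906 (365): 730
Total = 281 + 730 + 319 = 1330

1330 days


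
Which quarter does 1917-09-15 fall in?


Month: September (month 9)
Q1: Jan-Mar, Q2: Apr-Jun, Q3: Jul-Sep, Q4: Oct-Dec

Q3


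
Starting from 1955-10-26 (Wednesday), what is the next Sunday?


Current: Wednesday
Target: Sunday
Days ahead: 4

Next Sunday: 1955-10-30


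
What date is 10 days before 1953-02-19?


Start: 1953-02-19, subtract 10 days
19 - 10 = 9 stays within February 1953

Result: 1953-02-09


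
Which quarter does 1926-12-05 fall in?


Month: December (month 12)
Q1: Jan-Mar, Q2: Apr-Jun, Q3: Jul-Sep, Q4: Oct-Dec

Q4


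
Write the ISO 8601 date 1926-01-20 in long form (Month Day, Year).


ISO 1926-01-20 parses as year=1926, month=01, day=20
Month 1 -> January

January 20, 1926


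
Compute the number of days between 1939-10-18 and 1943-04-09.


From 1939-10-18 to 1943-04-09
1939-10-18: days before October = 31 + 28 + 31 + 30 + 31 + 30 + 31 + 31 + 30 = 273 (1939 is not a leap year); day of year = 273 + 18 = 291
1943-04-09: days before April = 31 + 28 + 31 = 90 (1943 is not a leap year); day of year = 90 + 9 = 99
Rest of 1939: 365 - 291 = 74
Full years 1940 (366), 1941 (365), 1942 (365): 1096
Total = 74 + 1096 + 99 = 1269

1269 days


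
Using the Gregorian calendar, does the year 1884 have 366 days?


Gregorian leap year rule: divisible by 4, but not by 100, unless also by 400.
1884 is divisible by 4 but not 100 -> leap year

Yes


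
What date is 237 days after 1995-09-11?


Start: 1995-09-11, add 237 days
September 1995 has 30 days: 30 - 11 = 19 days to September 30 -> 218 left
October 1995 has 31 days -> 187 left
November 1995 has 30 days -> 157 left
December 1995 has 31 days -> 126 left
January 1996 has 31 days -> 95 left
February 1996 has 29 days -> 66 left
March 1996 has 31 days -> 35 left
April 1996 has 30 days -> 5 left
May 1996: 5 <= 31 -> lands on May 5

Result: 1996-05-05


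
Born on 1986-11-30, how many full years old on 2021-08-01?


Birth: 1986-11-30
Reference: 2021-08-01
Year difference: 2021 - 1986 = 35
Birthday not yet reached in 2021, subtract 1

34 years old


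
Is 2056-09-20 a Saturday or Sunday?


Anchor: Jan 1, 2056. With p = 2056 - 1 = 2055: (p + p//4 - p//100 + p//400) mod 7 = (2055 + 513 - 20 + 5) mod 7 = 2553 mod 7 = 5 -> Saturday (Mon=0 ... Sun=6)
Day of year: 264; offset = 263
Weekday index = (5 + 263) mod 7 = 2 -> Wednesday
Weekend days: Saturday, Sunday

No


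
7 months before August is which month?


August is month 8
8 - 7 = 1

January


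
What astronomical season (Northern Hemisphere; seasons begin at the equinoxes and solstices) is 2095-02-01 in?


Date: February 1
Astronomical Winter (approx.; exact equinox/solstice day varies by year): December 21 to March 19
February 1 falls within the Winter window

Winter


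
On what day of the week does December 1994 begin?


Target: December 1, 1994
Anchor: Jan 1, 1994. With p = 1994 - 1 = 1993: (p + p//4 - p//100 + p//400) mod 7 = (1993 + 498 - 19 + 4) mod 7 = 2476 mod 7 = 5 -> Saturday (Mon=0 ... Sun=6)
Days before December (Jan-Nov): 334 days
Weekday index = (5 + 334) mod 7 = 3

Thursday


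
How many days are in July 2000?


July 2000

31 days


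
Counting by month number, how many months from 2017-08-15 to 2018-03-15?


From August 2017 to March 2018
1 year * 12 = 12 months, minus 5 months = 7

7 months


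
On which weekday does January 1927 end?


January 1927 has 31 days
Anchor: Jan 1, 1927. With p = 1927 - 1 = 1926: (p + p//4 - p//100 + p//400) mod 7 = (1926 + 481 - 19 + 4) mod 7 = 2392 mod 7 = 5 -> Saturday (Mon=0 ... Sun=6)
January 1 is the anchor itself -> Saturday
Last day offset: 31 - 1 = 30 days
Weekday index = (5 + 30) mod 7 = 0

Monday, January 31


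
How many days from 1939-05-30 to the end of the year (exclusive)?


Day of year: 150 of 365
Remaining = 365 - 150

215 days


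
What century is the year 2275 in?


Century = (year - 1) // 100 + 1
= (2275 - 1) // 100 + 1
= 2274 // 100 + 1
= 22 + 1

23rd century


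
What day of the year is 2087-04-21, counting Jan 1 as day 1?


Date: April 21, 2087
Days in months 1 through 3: 90
Plus 21 days in April

Day of year: 111


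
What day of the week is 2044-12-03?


Date: December 3, 2044
Anchor: Jan 1, 2044. With p = 2044 - 1 = 2043: (p + p//4 - p//100 + p//400) mod 7 = (2043 + 510 - 20 + 5) mod 7 = 2538 mod 7 = 4 -> Friday (Mon=0 ... Sun=6)
Days before December (Jan-Nov): 335; offset = 335 + 3 - 1 = 337
Weekday index = (4 + 337) mod 7 = 5

Day of the week: Saturday


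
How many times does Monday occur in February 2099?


February 2099 has 28 days
Anchor: Jan 1, 2099. With p = 2099 - 1 = 2098: (p + p//4 - p//100 + p//400) mod 7 = (2098 + 524 - 20 + 5) mod 7 = 2607 mod 7 = 3 -> Thursday (Mon=0 ... Sun=6)
Days before February (Jan): 31; February 1 index = (3 + 31) mod 7 = 6 -> Sunday
First Monday is February 2
Mondays: 2, 9, 16, 23

4 Mondays


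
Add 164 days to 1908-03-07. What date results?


Start: 1908-03-07, add 164 days
March 1908 has 31 days: 31 - 7 = 24 days to March 31 -> 140 left
April 1908 has 30 days -> 110 left
May 1908 has 31 days -> 79 left
June 1908 has 30 days -> 49 left
July 1908 has 31 days -> 18 left
August 1908: 18 <= 31 -> lands on August 18

Result: 1908-08-18


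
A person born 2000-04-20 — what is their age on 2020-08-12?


Birth: 2000-04-20
Reference: 2020-08-12
Year difference: 2020 - 2000 = 20

20 years old


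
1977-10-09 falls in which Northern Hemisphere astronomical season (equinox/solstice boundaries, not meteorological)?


Date: October 9
Astronomical Autumn (approx.; exact equinox/solstice day varies by year): September 22 to December 20
October 9 falls within the Autumn window

Autumn


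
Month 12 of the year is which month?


Month 12 of 12

December


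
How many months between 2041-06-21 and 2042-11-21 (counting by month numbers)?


From June 2041 to November 2042
1 year * 12 = 12 months, plus 5 months = 17

17 months


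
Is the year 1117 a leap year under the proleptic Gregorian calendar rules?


Gregorian leap year rule: divisible by 4, but not by 100, unless also by 400.
1117 is not divisible by 4 -> not a leap year

No


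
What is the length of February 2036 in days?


February 2036 (leap year: yes)

29 days


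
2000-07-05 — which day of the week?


Date: July 5, 2000
Anchor: Jan 1, 2000. With p = 2000 - 1 = 1999: (p + p//4 - p//100 + p//400) mod 7 = (1999 + 499 - 19 + 4) mod 7 = 2483 mod 7 = 5 -> Saturday (Mon=0 ... Sun=6)
Days before July (Jan-Jun): 182; offset = 182 + 5 - 1 = 186
Weekday index = (5 + 186) mod 7 = 2

Day of the week: Wednesday


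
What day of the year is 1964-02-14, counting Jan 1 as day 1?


Date: February 14, 1964
Days in months 1 through 1: 31
Plus 14 days in February

Day of year: 45


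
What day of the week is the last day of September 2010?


September 2010 has 30 days
Anchor: Jan 1, 2010. With p = 2010 - 1 = 2009: (p + p//4 - p//100 + p//400) mod 7 = (2009 + 502 - 20 + 5) mod 7 = 2496 mod 7 = 4 -> Friday (Mon=0 ... Sun=6)
Days before September (Jan-Aug): 243; September 1 index = (4 + 243) mod 7 = 2 -> Wednesday
Last day offset: 30 - 1 = 29 days
Weekday index = (2 + 29) mod 7 = 3

Thursday, September 30


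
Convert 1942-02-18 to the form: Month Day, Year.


ISO 1942-02-18 parses as year=1942, month=02, day=18
Month 2 -> February

February 18, 1942


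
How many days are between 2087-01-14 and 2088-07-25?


From 2087-01-14 to 2088-07-25
2087-01-14: day of year = 14
2088-07-25: days before July = 31 + 29 + 31 + 30 + 31 + 30 = 182 (2088 is a leap year); day of year = 182 + 25 = 207
Rest of 2087: 365 - 14 = 351
Total = 351 + 207 = 558

558 days


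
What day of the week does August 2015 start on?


Target: August 1, 2015
Anchor: Jan 1, 2015. With p = 2015 - 1 = 2014: (p + p//4 - p//100 + p//400) mod 7 = (2014 + 503 - 20 + 5) mod 7 = 2502 mod 7 = 3 -> Thursday (Mon=0 ... Sun=6)
Days before August (Jan-Jul): 212 days
Weekday index = (3 + 212) mod 7 = 5

Saturday


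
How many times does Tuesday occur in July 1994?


July 1994 has 31 days
Anchor: Jan 1, 1994. With p = 1994 - 1 = 1993: (p + p//4 - p//100 + p//400) mod 7 = (1993 + 498 - 19 + 4) mod 7 = 2476 mod 7 = 5 -> Saturday (Mon=0 ... Sun=6)
Days before July (Jan-Jun): 181; July 1 index = (5 + 181) mod 7 = 4 -> Friday
First Tuesday is July 5
Tuesdays: 5, 12, 19, 26

4 Tuesdays


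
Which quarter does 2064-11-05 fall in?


Month: November (month 11)
Q1: Jan-Mar, Q2: Apr-Jun, Q3: Jul-Sep, Q4: Oct-Dec

Q4


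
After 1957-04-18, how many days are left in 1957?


Day of year: 108 of 365
Remaining = 365 - 108

257 days


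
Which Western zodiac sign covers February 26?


Date: February 26
Conventional tropical zodiac dates: Pisces from February 19 onward; Aries starts March 21
February 26 falls within the Pisces range

Pisces


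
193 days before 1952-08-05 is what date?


Start: 1952-08-05, subtract 193 days
Back 5 days from August 5 reaches July 31, 1952 -> 188 left
July 1952 has 31 days -> back to June 30, 1952 -> 157 left
June 1952 has 30 days -> back to May 31, 1952 -> 127 left
May 1952 has 31 days -> back to April 30, 1952 -> 96 left
April 1952 has 30 days -> back to March 31, 1952 -> 66 left
March 1952 has 31 days -> back to February 29, 1952 -> 35 left
February 1952 has 29 days -> back to January 31, 1952 -> 6 left
January 1952: 31 - 6 = 25 -> lands on January 25

Result: 1952-01-25


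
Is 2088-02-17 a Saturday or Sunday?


Anchor: Jan 1, 2088. With p = 2088 - 1 = 2087: (p + p//4 - p//100 + p//400) mod 7 = (2087 + 521 - 20 + 5) mod 7 = 2593 mod 7 = 3 -> Thursday (Mon=0 ... Sun=6)
Day of year: 48; offset = 47
Weekday index = (3 + 47) mod 7 = 1 -> Tuesday
Weekend days: Saturday, Sunday

No


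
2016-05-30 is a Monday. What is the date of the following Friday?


Current: Monday
Target: Friday
Days ahead: 4

Next Friday: 2016-06-03


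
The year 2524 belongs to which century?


Century = (year - 1) // 100 + 1
= (2524 - 1) // 100 + 1
= 2523 // 100 + 1
= 25 + 1

26th century


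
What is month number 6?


Month 6 of 12

June


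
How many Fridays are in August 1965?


August 1965 has 31 days
Anchor: Jan 1, 1965. With p = 1965 - 1 = 1964: (p + p//4 - p//100 + p//400) mod 7 = (1964 + 491 - 19 + 4) mod 7 = 2440 mod 7 = 4 -> Friday (Mon=0 ... Sun=6)
Days before August (Jan-Jul): 212; August 1 index = (4 + 212) mod 7 = 6 -> Sunday
First Friday is August 6
Fridays: 6, 13, 20, 27

4 Fridays


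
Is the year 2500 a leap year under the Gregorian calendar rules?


Gregorian leap year rule: divisible by 4, but not by 100, unless also by 400.
2500 is divisible by 100 but not 400 -> not a leap year

No


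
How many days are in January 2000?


January 2000

31 days


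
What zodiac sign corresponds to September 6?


Date: September 6
Conventional tropical zodiac dates: Virgo from August 23 onward; Libra starts September 23
September 6 falls within the Virgo range

Virgo


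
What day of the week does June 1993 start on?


Target: June 1, 1993
Anchor: Jan 1, 1993. With p = 1993 - 1 = 1992: (p + p//4 - p//100 + p//400) mod 7 = (1992 + 498 - 19 + 4) mod 7 = 2475 mod 7 = 4 -> Friday (Mon=0 ... Sun=6)
Days before June (Jan-May): 151 days
Weekday index = (4 + 151) mod 7 = 1

Tuesday


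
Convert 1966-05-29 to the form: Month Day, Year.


ISO 1966-05-29 parses as year=1966, month=05, day=29
Month 5 -> May

May 29, 1966


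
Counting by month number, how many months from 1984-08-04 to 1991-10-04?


From August 1984 to October 1991
7 years * 12 = 84 months, plus 2 months = 86

86 months


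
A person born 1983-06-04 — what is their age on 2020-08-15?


Birth: 1983-06-04
Reference: 2020-08-15
Year difference: 2020 - 1983 = 37

37 years old


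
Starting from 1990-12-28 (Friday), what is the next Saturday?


Current: Friday
Target: Saturday
Days ahead: 1

Next Saturday: 1990-12-29


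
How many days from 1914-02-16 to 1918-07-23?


From 1914-02-16 to 1918-07-23
1914-02-16: days before February = 31; day of year = 31 + 16 = 47
1918-07-23: days before July = 31 + 28 + 31 + 30 + 31 + 30 = 181 (1918 is not a leap year); day of year = 181 + 23 = 204
Rest of 1914: 365 - 47 = 318
Full years 1915 (365), 1916 (366), 1917 (365): 1096
Total = 318 + 1096 + 204 = 1618

1618 days


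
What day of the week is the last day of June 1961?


June 1961 has 30 days
Anchor: Jan 1, 1961. With p = 1961 - 1 = 1960: (p + p//4 - p//100 + p//400) mod 7 = (1960 + 490 - 19 + 4) mod 7 = 2435 mod 7 = 6 -> Sunday (Mon=0 ... Sun=6)
Days before June (Jan-May): 151; June 1 index = (6 + 151) mod 7 = 3 -> Thursday
Last day offset: 30 - 1 = 29 days
Weekday index = (3 + 29) mod 7 = 4

Friday, June 30


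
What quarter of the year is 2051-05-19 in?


Month: May (month 5)
Q1: Jan-Mar, Q2: Apr-Jun, Q3: Jul-Sep, Q4: Oct-Dec

Q2


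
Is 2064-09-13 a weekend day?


Anchor: Jan 1, 2064. With p = 2064 - 1 = 2063: (p + p//4 - p//100 + p//400) mod 7 = (2063 + 515 - 20 + 5) mod 7 = 2563 mod 7 = 1 -> Tuesday (Mon=0 ... Sun=6)
Day of year: 257; offset = 256
Weekday index = (1 + 256) mod 7 = 5 -> Saturday
Weekend days: Saturday, Sunday

Yes


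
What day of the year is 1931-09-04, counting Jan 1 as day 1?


Date: September 4, 1931
Days in months 1 through 8: 243
Plus 4 days in September

Day of year: 247


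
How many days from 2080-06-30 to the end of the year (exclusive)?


Day of year: 182 of 366
Remaining = 366 - 182

184 days


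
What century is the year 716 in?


Century = (year - 1) // 100 + 1
= (716 - 1) // 100 + 1
= 715 // 100 + 1
= 7 + 1

8th century


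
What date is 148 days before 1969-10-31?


Start: 1969-10-31, subtract 148 days
Back 31 days from October 31 reaches September 30, 1969 -> 117 left
September 1969 has 30 days -> back to August 31, 1969 -> 87 left
August 1969 has 31 days -> back to July 31, 1969 -> 56 left
July 1969 has 31 days -> back to June 30, 1969 -> 25 left
June 1969: 30 - 25 = 5 -> lands on June 5

Result: 1969-06-05


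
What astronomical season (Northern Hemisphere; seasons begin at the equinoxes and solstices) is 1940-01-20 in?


Date: January 20
Astronomical Winter (approx.; exact equinox/solstice day varies by year): December 21 to March 19
January 20 falls within the Winter window

Winter


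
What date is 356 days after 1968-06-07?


Start: 1968-06-07, add 356 days
June 1968 has 30 days: 30 - 7 = 23 days to June 30 -> 333 left
July 1968 has 31 days -> 302 left
August 1968 has 31 days -> 271 left
September 1968 has 30 days -> 241 left
October 1968 has 31 days -> 210 left
November 1968 has 30 days -> 180 left
December 1968 has 31 days -> 149 left
January 1969 has 31 days -> 118 left
February 1969 has 28 days -> 90 left
March 1969 has 31 days -> 59 left
April 1969 has 30 days -> 29 left
May 1969: 29 <= 31 -> lands on May 29

Result: 1969-05-29


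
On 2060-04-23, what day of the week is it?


Date: April 23, 2060
Anchor: Jan 1, 2060. With p = 2060 - 1 = 2059: (p + p//4 - p//100 + p//400) mod 7 = (2059 + 514 - 20 + 5) mod 7 = 2558 mod 7 = 3 -> Thursday (Mon=0 ... Sun=6)
Days before April (Jan-Mar): 91; offset = 91 + 23 - 1 = 113
Weekday index = (3 + 113) mod 7 = 4

Day of the week: Friday


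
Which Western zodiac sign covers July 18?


Date: July 18
Conventional tropical zodiac dates: Cancer from June 21 onward; Leo starts July 23
July 18 falls within the Cancer range

Cancer


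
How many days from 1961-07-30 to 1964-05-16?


From 1961-07-30 to 1964-05-16
1961-07-30: days before July = 31 + 28 + 31 + 30 + 31 + 30 = 181 (1961 is not a leap year); day of year = 181 + 30 = 211
1964-05-16: days before May = 31 + 29 + 31 + 30 = 121 (1964 is a leap year); day of year = 121 + 16 = 137
Rest of 1961: 365 - 211 = 154
Full years 1962 (365), 1963 (365): 730
Total = 154 + 730 + 137 = 1021

1021 days


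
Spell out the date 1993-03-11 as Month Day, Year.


ISO 1993-03-11 parses as year=1993, month=03, day=11
Month 3 -> March

March 11, 1993


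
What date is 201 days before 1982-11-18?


Start: 1982-11-18, subtract 201 days
Back 18 days from November 18 reaches October 31, 1982 -> 183 left
October 1982 has 31 days -> back to September 30, 1982 -> 152 left
September 1982 has 30 days -> back to August 31, 1982 -> 122 left
August 1982 has 31 days -> back to July 31, 1982 -> 91 left
July 1982 has 31 days -> back to June 30, 1982 -> 60 left
June 1982 has 30 days -> back to May 31, 1982 -> 30 left
May 1982: 31 - 30 = 1 -> lands on May 1

Result: 1982-05-01


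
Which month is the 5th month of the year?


Month 5 of 12

May


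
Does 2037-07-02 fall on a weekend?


Anchor: Jan 1, 2037. With p = 2037 - 1 = 2036: (p + p//4 - p//100 + p//400) mod 7 = (2036 + 509 - 20 + 5) mod 7 = 2530 mod 7 = 3 -> Thursday (Mon=0 ... Sun=6)
Day of year: 183; offset = 182
Weekday index = (3 + 182) mod 7 = 3 -> Thursday
Weekend days: Saturday, Sunday

No


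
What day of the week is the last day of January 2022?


January 2022 has 31 days
Anchor: Jan 1, 2022. With p = 2022 - 1 = 2021: (p + p//4 - p//100 + p//400) mod 7 = (2021 + 505 - 20 + 5) mod 7 = 2511 mod 7 = 5 -> Saturday (Mon=0 ... Sun=6)
January 1 is the anchor itself -> Saturday
Last day offset: 31 - 1 = 30 days
Weekday index = (5 + 30) mod 7 = 0

Monday, January 31


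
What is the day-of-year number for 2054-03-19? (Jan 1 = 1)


Date: March 19, 2054
Days in months 1 through 2: 59
Plus 19 days in March

Day of year: 78


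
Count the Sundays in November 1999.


November 1999 has 30 days
Anchor: Jan 1, 1999. With p = 1999 - 1 = 1998: (p + p//4 - p//100 + p//400) mod 7 = (1998 + 499 - 19 + 4) mod 7 = 2482 mod 7 = 4 -> Friday (Mon=0 ... Sun=6)
Days before November (Jan-Oct): 304; November 1 index = (4 + 304) mod 7 = 0 -> Monday
First Sunday is November 7
Sundays: 7, 14, 21, 28

4 Sundays


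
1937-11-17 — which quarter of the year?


Month: November (month 11)
Q1: Jan-Mar, Q2: Apr-Jun, Q3: Jul-Sep, Q4: Oct-Dec

Q4


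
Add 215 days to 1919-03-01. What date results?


Start: 1919-03-01, add 215 days
March 1919 has 31 days: 31 - 1 = 30 days to March 31 -> 185 left
April 1919 has 30 days -> 155 left
May 1919 has 31 days -> 124 left
June 1919 has 30 days -> 94 left
July 1919 has 31 days -> 63 left
August 1919 has 31 days -> 32 left
September 1919 has 30 days -> 2 left
October 1919: 2 <= 31 -> lands on October 2

Result: 1919-10-02


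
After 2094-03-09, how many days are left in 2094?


Day of year: 68 of 365
Remaining = 365 - 68

297 days


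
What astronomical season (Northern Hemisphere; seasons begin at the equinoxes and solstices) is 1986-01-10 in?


Date: January 10
Astronomical Winter (approx.; exact equinox/solstice day varies by year): December 21 to March 19
January 10 falls within the Winter window

Winter


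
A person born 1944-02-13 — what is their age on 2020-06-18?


Birth: 1944-02-13
Reference: 2020-06-18
Year difference: 2020 - 1944 = 76

76 years old


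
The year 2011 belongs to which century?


Century = (year - 1) // 100 + 1
= (2011 - 1) // 100 + 1
= 2010 // 100 + 1
= 20 + 1

21st century


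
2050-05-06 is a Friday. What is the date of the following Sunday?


Current: Friday
Target: Sunday
Days ahead: 2

Next Sunday: 2050-05-08


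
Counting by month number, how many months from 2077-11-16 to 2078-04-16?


From November 2077 to April 2078
1 year * 12 = 12 months, minus 7 months = 5

5 months


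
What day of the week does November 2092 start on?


Target: November 1, 2092
Anchor: Jan 1, 2092. With p = 2092 - 1 = 2091: (p + p//4 - p//100 + p//400) mod 7 = (2091 + 522 - 20 + 5) mod 7 = 2598 mod 7 = 1 -> Tuesday (Mon=0 ... Sun=6)
Days before November (Jan-Oct): 305 days
Weekday index = (1 + 305) mod 7 = 5

Saturday


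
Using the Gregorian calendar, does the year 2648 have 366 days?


Gregorian leap year rule: divisible by 4, but not by 100, unless also by 400.
2648 is divisible by 4 but not 100 -> leap year

Yes


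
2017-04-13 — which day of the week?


Date: April 13, 2017
Anchor: Jan 1, 2017. With p = 2017 - 1 = 2016: (p + p//4 - p//100 + p//400) mod 7 = (2016 + 504 - 20 + 5) mod 7 = 2505 mod 7 = 6 -> Sunday (Mon=0 ... Sun=6)
Days before April (Jan-Mar): 90; offset = 90 + 13 - 1 = 102
Weekday index = (6 + 102) mod 7 = 3

Day of the week: Thursday


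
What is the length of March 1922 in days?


March 1922

31 days


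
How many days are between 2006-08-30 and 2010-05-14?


From 2006-08-30 to 2010-05-14
2006-08-30: days before August = 31 + 28 + 31 + 30 + 31 + 30 + 31 = 212 (2006 is not a leap year); day of year = 212 + 30 = 242
2010-05-14: days before May = 31 + 28 + 31 + 30 = 120 (2010 is not a leap year); day of year = 120 + 14 = 134
Rest of 2006: 365 - 242 = 123
Full years 2007 (365), 2008 (366), 2009 (365): 1096
Total = 123 + 1096 + 134 = 1353

1353 days


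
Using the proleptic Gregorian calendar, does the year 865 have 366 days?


Gregorian leap year rule: divisible by 4, but not by 100, unless also by 400.
865 is not divisible by 4 -> not a leap year

No


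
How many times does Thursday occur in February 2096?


February 2096 has 29 days
Anchor: Jan 1, 2096. With p = 2096 - 1 = 2095: (p + p//4 - p//100 + p//400) mod 7 = (2095 + 523 - 20 + 5) mod 7 = 2603 mod 7 = 6 -> Sunday (Mon=0 ... Sun=6)
Days before February (Jan): 31; February 1 index = (6 + 31) mod 7 = 2 -> Wednesday
First Thursday is February 2
Thursdays: 2, 9, 16, 23

4 Thursdays


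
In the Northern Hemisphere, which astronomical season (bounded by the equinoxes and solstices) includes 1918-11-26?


Date: November 26
Astronomical Autumn (approx.; exact equinox/solstice day varies by year): September 22 to December 20
November 26 falls within the Autumn window

Autumn


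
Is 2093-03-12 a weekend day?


Anchor: Jan 1, 2093. With p = 2093 - 1 = 2092: (p + p//4 - p//100 + p//400) mod 7 = (2092 + 523 - 20 + 5) mod 7 = 2600 mod 7 = 3 -> Thursday (Mon=0 ... Sun=6)
Day of year: 71; offset = 70
Weekday index = (3 + 70) mod 7 = 3 -> Thursday
Weekend days: Saturday, Sunday

No


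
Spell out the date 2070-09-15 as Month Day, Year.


ISO 2070-09-15 parses as year=2070, month=09, day=15
Month 9 -> September

September 15, 2070


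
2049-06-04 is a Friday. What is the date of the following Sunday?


Current: Friday
Target: Sunday
Days ahead: 2

Next Sunday: 2049-06-06


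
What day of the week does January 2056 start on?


Target: January 1, 2056
Anchor: Jan 1, 2056. With p = 2056 - 1 = 2055: (p + p//4 - p//100 + p//400) mod 7 = (2055 + 513 - 20 + 5) mod 7 = 2553 mod 7 = 5 -> Saturday (Mon=0 ... Sun=6)
Offset from anchor: 0 days
Weekday index = (5 + 0) mod 7 = 5

Saturday


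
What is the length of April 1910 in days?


April 1910

30 days


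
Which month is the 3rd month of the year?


Month 3 of 12

March


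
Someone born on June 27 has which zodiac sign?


Date: June 27
Conventional tropical zodiac dates: Cancer from June 21 onward; Leo starts July 23
June 27 falls within the Cancer range

Cancer


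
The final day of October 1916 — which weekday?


October 1916 has 31 days
Anchor: Jan 1, 1916. With p = 1916 - 1 = 1915: (p + p//4 - p//100 + p//400) mod 7 = (1915 + 478 - 19 + 4) mod 7 = 2378 mod 7 = 5 -> Saturday (Mon=0 ... Sun=6)
Days before October (Jan-Sep): 274; October 1 index = (5 + 274) mod 7 = 6 -> Sunday
Last day offset: 31 - 1 = 30 days
Weekday index = (6 + 30) mod 7 = 1

Tuesday, October 31


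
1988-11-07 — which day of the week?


Date: November 7, 1988
Anchor: Jan 1, 1988. With p = 1988 - 1 = 1987: (p + p//4 - p//100 + p//400) mod 7 = (1987 + 496 - 19 + 4) mod 7 = 2468 mod 7 = 4 -> Friday (Mon=0 ... Sun=6)
Days before November (Jan-Oct): 305; offset = 305 + 7 - 1 = 311
Weekday index = (4 + 311) mod 7 = 0

Day of the week: Monday


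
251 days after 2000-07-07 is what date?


Start: 2000-07-07, add 251 days
July 2000 has 31 days: 31 - 7 = 24 days to July 31 -> 227 left
August 2000 has 31 days -> 196 left
September 2000 has 30 days -> 166 left
October 2000 has 31 days -> 135 left
November 2000 has 30 days -> 105 left
December 2000 has 31 days -> 74 left
January 2001 has 31 days -> 43 left
February 2001 has 28 days -> 15 left
March 2001: 15 <= 31 -> lands on March 15

Result: 2001-03-15


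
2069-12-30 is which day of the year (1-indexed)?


Date: December 30, 2069
Days in months 1 through 11: 334
Plus 30 days in December

Day of year: 364


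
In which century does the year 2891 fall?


Century = (year - 1) // 100 + 1
= (2891 - 1) // 100 + 1
= 2890 // 100 + 1
= 28 + 1

29th century


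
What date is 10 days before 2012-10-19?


Start: 2012-10-19, subtract 10 days
19 - 10 = 9 stays within October 2012

Result: 2012-10-09


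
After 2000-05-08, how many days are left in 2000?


Day of year: 129 of 366
Remaining = 366 - 129

237 days


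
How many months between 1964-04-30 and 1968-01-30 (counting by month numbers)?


From April 1964 to January 1968
4 years * 12 = 48 months, minus 3 months = 45

45 months


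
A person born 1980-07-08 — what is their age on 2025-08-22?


Birth: 1980-07-08
Reference: 2025-08-22
Year difference: 2025 - 1980 = 45

45 years old


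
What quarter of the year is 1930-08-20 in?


Month: August (month 8)
Q1: Jan-Mar, Q2: Apr-Jun, Q3: Jul-Sep, Q4: Oct-Dec

Q3


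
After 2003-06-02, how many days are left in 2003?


Day of year: 153 of 365
Remaining = 365 - 153

212 days


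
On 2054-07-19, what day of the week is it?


Date: July 19, 2054
Anchor: Jan 1, 2054. With p = 2054 - 1 = 2053: (p + p//4 - p//100 + p//400) mod 7 = (2053 + 513 - 20 + 5) mod 7 = 2551 mod 7 = 3 -> Thursday (Mon=0 ... Sun=6)
Days before July (Jan-Jun): 181; offset = 181 + 19 - 1 = 199
Weekday index = (3 + 199) mod 7 = 6

Day of the week: Sunday


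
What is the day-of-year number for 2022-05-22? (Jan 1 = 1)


Date: May 22, 2022
Days in months 1 through 4: 120
Plus 22 days in May

Day of year: 142


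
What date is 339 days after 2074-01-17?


Start: 2074-01-17, add 339 days
January 2074 has 31 days: 31 - 17 = 14 days to January 31 -> 325 left
February 2074 has 28 days -> 297 left
March 2074 has 31 days -> 266 left
April 2074 has 30 days -> 236 left
May 2074 has 31 days -> 205 left
June 2074 has 30 days -> 175 left
July 2074 has 31 days -> 144 left
August 2074 has 31 days -> 113 left
September 2074 has 30 days -> 83 left
October 2074 has 31 days -> 52 left
November 2074 has 30 days -> 22 left
December 2074: 22 <= 31 -> lands on December 22

Result: 2074-12-22


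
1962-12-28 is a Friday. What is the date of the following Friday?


Current: Friday
Target: Friday
Days ahead: 7

Next Friday: 1963-01-04


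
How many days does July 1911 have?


July 1911

31 days


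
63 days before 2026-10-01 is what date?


Start: 2026-10-01, subtract 63 days
Back 1 day from October 1 reaches September 30, 2026 -> 62 left
September 2026 has 30 days -> back to August 31, 2026 -> 32 left
August 2026 has 31 days -> back to July 31, 2026 -> 1 left
July 2026: 31 - 1 = 30 -> lands on July 30

Result: 2026-07-30


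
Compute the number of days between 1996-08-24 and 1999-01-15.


From 1996-08-24 to 1999-01-15
1996-08-24: days before August = 31 + 29 + 31 + 30 + 31 + 30 + 31 = 213 (1996 is a leap year); day of year = 213 + 24 = 237
1999-01-15: day of year = 15
Rest of 1996: 366 - 237 = 129
Full years 1997 (365), 1998 (365): 730
Total = 129 + 730 + 15 = 874

874 days


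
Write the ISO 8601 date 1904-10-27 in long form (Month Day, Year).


ISO 1904-10-27 parses as year=1904, month=10, day=27
Month 10 -> October

October 27, 1904


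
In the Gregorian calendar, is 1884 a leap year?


Gregorian leap year rule: divisible by 4, but not by 100, unless also by 400.
1884 is divisible by 4 but not 100 -> leap year

Yes


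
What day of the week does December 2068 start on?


Target: December 1, 2068
Anchor: Jan 1, 2068. With p = 2068 - 1 = 2067: (p + p//4 - p//100 + p//400) mod 7 = (2067 + 516 - 20 + 5) mod 7 = 2568 mod 7 = 6 -> Sunday (Mon=0 ... Sun=6)
Days before December (Jan-Nov): 335 days
Weekday index = (6 + 335) mod 7 = 5

Saturday


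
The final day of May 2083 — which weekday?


May 2083 has 31 days
Anchor: Jan 1, 2083. With p = 2083 - 1 = 2082: (p + p//4 - p//100 + p//400) mod 7 = (2082 + 520 - 20 + 5) mod 7 = 2587 mod 7 = 4 -> Friday (Mon=0 ... Sun=6)
Days before May (Jan-Apr): 120; May 1 index = (4 + 120) mod 7 = 5 -> Saturday
Last day offset: 31 - 1 = 30 days
Weekday index = (5 + 30) mod 7 = 0

Monday, May 31


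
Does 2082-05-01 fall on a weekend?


Anchor: Jan 1, 2082. With p = 2082 - 1 = 2081: (p + p//4 - p//100 + p//400) mod 7 = (2081 + 520 - 20 + 5) mod 7 = 2586 mod 7 = 3 -> Thursday (Mon=0 ... Sun=6)
Day of year: 121; offset = 120
Weekday index = (3 + 120) mod 7 = 4 -> Friday
Weekend days: Saturday, Sunday

No


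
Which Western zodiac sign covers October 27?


Date: October 27
Conventional tropical zodiac dates: Scorpio from October 23 onward; Sagittarius starts November 22
October 27 falls within the Scorpio range

Scorpio


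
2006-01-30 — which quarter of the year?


Month: January (month 1)
Q1: Jan-Mar, Q2: Apr-Jun, Q3: Jul-Sep, Q4: Oct-Dec

Q1


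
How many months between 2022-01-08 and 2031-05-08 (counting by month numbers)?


From January 2022 to May 2031
9 years * 12 = 108 months, plus 4 months = 112

112 months


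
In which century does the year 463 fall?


Century = (year - 1) // 100 + 1
= (463 - 1) // 100 + 1
= 462 // 100 + 1
= 4 + 1

5th century


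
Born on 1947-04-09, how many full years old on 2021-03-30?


Birth: 1947-04-09
Reference: 2021-03-30
Year difference: 2021 - 1947 = 74
Birthday not yet reached in 2021, subtract 1

73 years old


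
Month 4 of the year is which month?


Month 4 of 12

April


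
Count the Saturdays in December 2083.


December 2083 has 31 days
Anchor: Jan 1, 2083. With p = 2083 - 1 = 2082: (p + p//4 - p//100 + p//400) mod 7 = (2082 + 520 - 20 + 5) mod 7 = 2587 mod 7 = 4 -> Friday (Mon=0 ... Sun=6)
Days before December (Jan-Nov): 334; December 1 index = (4 + 334) mod 7 = 2 -> Wednesday
First Saturday is December 4
Saturdays: 4, 11, 18, 25

4 Saturdays


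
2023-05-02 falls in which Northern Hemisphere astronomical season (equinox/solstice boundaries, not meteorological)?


Date: May 2
Astronomical Spring (approx.; exact equinox/solstice day varies by year): March 20 to June 20
May 2 falls within the Spring window

Spring


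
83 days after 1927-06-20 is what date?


Start: 1927-06-20, add 83 days
June 1927 has 30 days: 30 - 20 = 10 days to June 30 -> 73 left
July 1927 has 31 days -> 42 left
August 1927 has 31 days -> 11 left
September 1927: 11 <= 30 -> lands on September 11

Result: 1927-09-11


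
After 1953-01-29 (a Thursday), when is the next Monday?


Current: Thursday
Target: Monday
Days ahead: 4

Next Monday: 1953-02-02


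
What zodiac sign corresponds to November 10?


Date: November 10
Conventional tropical zodiac dates: Scorpio from October 23 onward; Sagittarius starts November 22
November 10 falls within the Scorpio range

Scorpio


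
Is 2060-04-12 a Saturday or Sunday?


Anchor: Jan 1, 2060. With p = 2060 - 1 = 2059: (p + p//4 - p//100 + p//400) mod 7 = (2059 + 514 - 20 + 5) mod 7 = 2558 mod 7 = 3 -> Thursday (Mon=0 ... Sun=6)
Day of year: 103; offset = 102
Weekday index = (3 + 102) mod 7 = 0 -> Monday
Weekend days: Saturday, Sunday

No


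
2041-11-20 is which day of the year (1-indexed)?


Date: November 20, 2041
Days in months 1 through 10: 304
Plus 20 days in November

Day of year: 324


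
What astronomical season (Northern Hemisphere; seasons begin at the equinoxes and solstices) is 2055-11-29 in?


Date: November 29
Astronomical Autumn (approx.; exact equinox/solstice day varies by year): September 22 to December 20
November 29 falls within the Autumn window

Autumn


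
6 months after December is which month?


December is month 12
12 + 6 = 18; wrap: 18 - 12 = 6

June


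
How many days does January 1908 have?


January 1908

31 days


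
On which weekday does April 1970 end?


April 1970 has 30 days
Anchor: Jan 1, 1970. With p = 1970 - 1 = 1969: (p + p//4 - p//100 + p//400) mod 7 = (1969 + 492 - 19 + 4) mod 7 = 2446 mod 7 = 3 -> Thursday (Mon=0 ... Sun=6)
Days before April (Jan-Mar): 90; April 1 index = (3 + 90) mod 7 = 2 -> Wednesday
Last day offset: 30 - 1 = 29 days
Weekday index = (2 + 29) mod 7 = 3

Thursday, April 30


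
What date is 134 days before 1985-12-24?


Start: 1985-12-24, subtract 134 days
Back 24 days from December 24 reaches November 30, 1985 -> 110 left
November 1985 has 30 days -> back to October 31, 1985 -> 80 left
October 1985 has 31 days -> back to September 30, 1985 -> 49 left
September 1985 has 30 days -> back to August 31, 1985 -> 19 left
August 1985: 31 - 19 = 12 -> lands on August 12

Result: 1985-08-12


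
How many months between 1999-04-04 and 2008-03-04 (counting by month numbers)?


From April 1999 to March 2008
9 years * 12 = 108 months, minus 1 month = 107

107 months


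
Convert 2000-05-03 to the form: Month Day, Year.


ISO 2000-05-03 parses as year=2000, month=05, day=03
Month 5 -> May

May 3, 2000


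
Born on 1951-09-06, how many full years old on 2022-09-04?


Birth: 1951-09-06
Reference: 2022-09-04
Year difference: 2022 - 1951 = 71
Birthday not yet reached in 2022, subtract 1

70 years old


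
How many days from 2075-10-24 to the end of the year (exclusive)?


Day of year: 297 of 365
Remaining = 365 - 297

68 days


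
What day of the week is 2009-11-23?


Date: November 23, 2009
Anchor: Jan 1, 2009. With p = 2009 - 1 = 2008: (p + p//4 - p//100 + p//400) mod 7 = (2008 + 502 - 20 + 5) mod 7 = 2495 mod 7 = 3 -> Thursday (Mon=0 ... Sun=6)
Days before November (Jan-Oct): 304; offset = 304 + 23 - 1 = 326
Weekday index = (3 + 326) mod 7 = 0

Day of the week: Monday


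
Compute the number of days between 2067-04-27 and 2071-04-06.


From 2067-04-27 to 2071-04-06
2067-04-27: days before April = 31 + 28 + 31 = 90 (2067 is not a leap year); day of year = 90 + 27 = 117
2071-04-06: days before April = 31 + 28 + 31 = 90 (2071 is not a leap year); day of year = 90 + 6 = 96
Rest of 2067: 365 - 117 = 248
Full years 2068 (366), 2069 (365), 2070 (365): 1096
Total = 248 + 1096 + 96 = 1440

1440 days


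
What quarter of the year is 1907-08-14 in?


Month: August (month 8)
Q1: Jan-Mar, Q2: Apr-Jun, Q3: Jul-Sep, Q4: Oct-Dec

Q3


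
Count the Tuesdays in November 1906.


November 1906 has 30 days
Anchor: Jan 1, 1906. With p = 1906 - 1 = 1905: (p + p//4 - p//100 + p//400) mod 7 = (1905 + 476 - 19 + 4) mod 7 = 2366 mod 7 = 0 -> Monday (Mon=0 ... Sun=6)
Days before November (Jan-Oct): 304; November 1 index = (0 + 304) mod 7 = 3 -> Thursday
First Tuesday is November 6
Tuesdays: 6, 13, 20, 27

4 Tuesdays


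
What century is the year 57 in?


Century = (year - 1) // 100 + 1
= (57 - 1) // 100 + 1
= 56 // 100 + 1
= 0 + 1

1st century


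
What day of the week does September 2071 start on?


Target: September 1, 2071
Anchor: Jan 1, 2071. With p = 2071 - 1 = 2070: (p + p//4 - p//100 + p//400) mod 7 = (2070 + 517 - 20 + 5) mod 7 = 2572 mod 7 = 3 -> Thursday (Mon=0 ... Sun=6)
Days before September (Jan-Aug): 243 days
Weekday index = (3 + 243) mod 7 = 1

Tuesday


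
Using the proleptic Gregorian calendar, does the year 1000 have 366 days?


Gregorian leap year rule: divisible by 4, but not by 100, unless also by 400.
1000 is divisible by 100 but not 400 -> not a leap year

No


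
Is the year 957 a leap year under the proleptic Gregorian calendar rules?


Gregorian leap year rule: divisible by 4, but not by 100, unless also by 400.
957 is not divisible by 4 -> not a leap year

No


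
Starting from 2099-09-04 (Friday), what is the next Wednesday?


Current: Friday
Target: Wednesday
Days ahead: 5

Next Wednesday: 2099-09-09


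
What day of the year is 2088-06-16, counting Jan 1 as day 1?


Date: June 16, 2088
Days in months 1 through 5: 152
Plus 16 days in June

Day of year: 168


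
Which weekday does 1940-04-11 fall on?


Date: April 11, 1940
Anchor: Jan 1, 1940. With p = 1940 - 1 = 1939: (p + p//4 - p//100 + p//400) mod 7 = (1939 + 484 - 19 + 4) mod 7 = 2408 mod 7 = 0 -> Monday (Mon=0 ... Sun=6)
Days before April (Jan-Mar): 91; offset = 91 + 11 - 1 = 101
Weekday index = (0 + 101) mod 7 = 3

Day of the week: Thursday


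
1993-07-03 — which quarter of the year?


Month: July (month 7)
Q1: Jan-Mar, Q2: Apr-Jun, Q3: Jul-Sep, Q4: Oct-Dec

Q3


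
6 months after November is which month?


November is month 11
11 + 6 = 17; wrap: 17 - 12 = 5

May


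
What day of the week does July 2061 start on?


Target: July 1, 2061
Anchor: Jan 1, 2061. With p = 2061 - 1 = 2060: (p + p//4 - p//100 + p//400) mod 7 = (2060 + 515 - 20 + 5) mod 7 = 2560 mod 7 = 5 -> Saturday (Mon=0 ... Sun=6)
Days before July (Jan-Jun): 181 days
Weekday index = (5 + 181) mod 7 = 4

Friday


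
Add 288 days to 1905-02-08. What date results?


Start: 1905-02-08, add 288 days
February 1905 has 28 days: 28 - 8 = 20 days to February 28 -> 268 left
March 1905 has 31 days -> 237 left
April 1905 has 30 days -> 207 left
May 1905 has 31 days -> 176 left
June 1905 has 30 days -> 146 left
July 1905 has 31 days -> 115 left
August 1905 has 31 days -> 84 left
September 1905 has 30 days -> 54 left
October 1905 has 31 days -> 23 left
November 1905: 23 <= 30 -> lands on November 23

Result: 1905-11-23


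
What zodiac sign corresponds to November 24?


Date: November 24
Conventional tropical zodiac dates: Sagittarius from November 22 onward; Capricorn starts December 22
November 24 falls within the Sagittarius range

Sagittarius


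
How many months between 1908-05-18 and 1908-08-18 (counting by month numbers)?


From May 1908 to August 1908
0 years * 12 = 0 months, plus 3 months = 3

3 months


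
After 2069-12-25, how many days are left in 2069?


Day of year: 359 of 365
Remaining = 365 - 359

6 days


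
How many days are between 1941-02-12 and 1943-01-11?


From 1941-02-12 to 1943-01-11
1941-02-12: days before February = 31; day of year = 31 + 12 = 43
1943-01-11: day of year = 11
Rest of 1941: 365 - 43 = 322
Full years 1942 (365): 365
Total = 322 + 365 + 11 = 698

698 days


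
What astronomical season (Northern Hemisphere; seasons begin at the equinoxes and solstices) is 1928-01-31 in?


Date: January 31
Astronomical Winter (approx.; exact equinox/solstice day varies by year): December 21 to March 19
January 31 falls within the Winter window

Winter


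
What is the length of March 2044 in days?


March 2044

31 days


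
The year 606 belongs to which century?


Century = (year - 1) // 100 + 1
= (606 - 1) // 100 + 1
= 605 // 100 + 1
= 6 + 1

7th century


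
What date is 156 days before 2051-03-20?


Start: 2051-03-20, subtract 156 days
Back 20 days from March 20 reaches February 28, 2051 -> 136 left
February 2051 has 28 days -> back to January 31, 2051 -> 108 left
January 2051 has 31 days -> back to December 31, 2050 -> 77 left
December 2050 has 31 days -> back to November 30, 2050 -> 46 left
November 2050 has 30 days -> back to October 31, 2050 -> 16 left
October 2050: 31 - 16 = 15 -> lands on October 15

Result: 2050-10-15
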